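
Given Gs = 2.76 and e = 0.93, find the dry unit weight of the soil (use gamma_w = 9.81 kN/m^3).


Using gamma_d = Gs * gamma_w / (1 + e)
gamma_d = 2.76 * 9.81 / (1 + 0.93)
gamma_d = 2.76 * 9.81 / 1.93
gamma_d = 14.029 kN/m^3


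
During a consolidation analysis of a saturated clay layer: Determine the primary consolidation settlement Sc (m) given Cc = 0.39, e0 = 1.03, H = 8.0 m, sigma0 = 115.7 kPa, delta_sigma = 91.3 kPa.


Using Sc = Cc * H / (1 + e0) * log10((sigma0 + delta_sigma) / sigma0)
Stress ratio = (115.7 + 91.3) / 115.7 = 1.78911
log10(1.78911) = 0.252637
Cc * H / (1 + e0) = 0.39 * 8.0 / (1 + 1.03) = 1.53695
Sc = 1.53695 * 0.252637
Sc = 0.3883 m


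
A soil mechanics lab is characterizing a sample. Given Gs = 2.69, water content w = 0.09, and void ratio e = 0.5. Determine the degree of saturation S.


Using S = Gs * w / e
S = 2.69 * 0.09 / 0.5
S = 0.4842


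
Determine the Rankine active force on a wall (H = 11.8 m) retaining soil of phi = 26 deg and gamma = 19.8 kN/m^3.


Compute active earth pressure coefficient:
Ka = tan^2(45 - phi/2) = tan^2(32.0) = 0.390462
Compute active force:
Pa = 0.5 * Ka * gamma * H^2
Pa = 0.5 * 0.390462 * 19.8 * 11.8^2
Pa = 538.24 kN/m


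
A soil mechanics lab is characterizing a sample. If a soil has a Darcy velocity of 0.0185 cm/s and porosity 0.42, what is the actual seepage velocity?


Using v_s = v_d / n
v_s = 0.0185 / 0.42
v_s = 0.04405 cm/s


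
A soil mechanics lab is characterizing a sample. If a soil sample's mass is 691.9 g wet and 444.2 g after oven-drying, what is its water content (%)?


Using w = (m_wet - m_dry) / m_dry * 100
m_wet - m_dry = 691.9 - 444.2 = 247.7 g
w = 247.7 / 444.2 * 100
w = 55.76 %


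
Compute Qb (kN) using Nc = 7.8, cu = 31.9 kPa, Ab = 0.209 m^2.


Using Qb = Nc * cu * Ab
Qb = 7.8 * 31.9 * 0.209
Qb = 52.0 kN


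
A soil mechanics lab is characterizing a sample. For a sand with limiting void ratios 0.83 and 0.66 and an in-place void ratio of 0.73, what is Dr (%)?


Using Dr = (e_max - e) / (e_max - e_min) * 100
e_max - e = 0.83 - 0.73 = 0.1
e_max - e_min = 0.83 - 0.66 = 0.17
Dr = 0.1 / 0.17 * 100
Dr = 58.82 %


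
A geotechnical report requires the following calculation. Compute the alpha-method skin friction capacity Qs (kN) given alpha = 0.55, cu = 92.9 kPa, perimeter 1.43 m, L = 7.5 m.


Result: 547.99 kN

Derivation:
Using Qs = alpha * cu * perimeter * L
Qs = 0.55 * 92.9 * 1.43 * 7.5
Qs = 547.99 kN


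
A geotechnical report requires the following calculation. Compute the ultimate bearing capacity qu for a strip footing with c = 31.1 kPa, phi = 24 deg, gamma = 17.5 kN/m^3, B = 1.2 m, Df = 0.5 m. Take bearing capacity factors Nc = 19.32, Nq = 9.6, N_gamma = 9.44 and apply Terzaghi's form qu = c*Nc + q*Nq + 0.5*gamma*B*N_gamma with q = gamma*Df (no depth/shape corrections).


Result: 783.97 kPa

Derivation:
Compute qu = c*Nc + gamma*Df*Nq + 0.5*gamma*B*N_gamma
Term 1: 31.1 * 19.32 = 600.852
Term 2: 17.5 * 0.5 * 9.6 = 84.0
Term 3: 0.5 * 17.5 * 1.2 * 9.44 = 99.12
qu = 600.852 + 84.0 + 99.12
qu = 783.97 kPa


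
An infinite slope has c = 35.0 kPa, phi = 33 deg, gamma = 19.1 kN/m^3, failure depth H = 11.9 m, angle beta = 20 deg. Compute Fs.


Result: 2.263

Derivation:
Using Fs = c / (gamma*H*sin(beta)*cos(beta)) + tan(phi)/tan(beta)
Cohesion contribution = 35.0 / (19.1*11.9*sin(20)*cos(20))
Cohesion contribution = 0.479127
Friction contribution = tan(33)/tan(20) = 1.78423
Fs = 0.479127 + 1.78423
Fs = 2.263


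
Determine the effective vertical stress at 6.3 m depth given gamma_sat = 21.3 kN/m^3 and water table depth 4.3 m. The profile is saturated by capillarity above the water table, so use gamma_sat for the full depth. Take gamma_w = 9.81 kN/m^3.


Total stress = gamma_sat * depth
sigma = 21.3 * 6.3 = 134.19 kPa
Pore water pressure u = gamma_w * (depth - d_wt)
u = 9.81 * (6.3 - 4.3) = 19.62 kPa
Effective stress = sigma - u
sigma' = 134.19 - 19.62 = 114.57 kPa


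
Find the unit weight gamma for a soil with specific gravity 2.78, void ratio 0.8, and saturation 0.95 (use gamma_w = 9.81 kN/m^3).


Result: 19.293 kN/m^3

Derivation:
Using gamma = gamma_w * (Gs + S*e) / (1 + e)
Numerator: Gs + S*e = 2.78 + 0.95*0.8 = 3.54
Denominator: 1 + e = 1 + 0.8 = 1.8
gamma = 9.81 * 3.54 / 1.8
gamma = 19.293 kN/m^3


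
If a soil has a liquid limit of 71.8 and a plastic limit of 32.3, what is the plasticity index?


Using PI = LL - PL
PI = 71.8 - 32.3
PI = 39.5


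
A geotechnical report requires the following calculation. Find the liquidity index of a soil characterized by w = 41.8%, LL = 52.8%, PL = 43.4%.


First compute the plasticity index:
PI = LL - PL = 52.8 - 43.4 = 9.4
Then compute the liquidity index:
LI = (w - PL) / PI
LI = (41.8 - 43.4) / 9.4
LI = -0.17


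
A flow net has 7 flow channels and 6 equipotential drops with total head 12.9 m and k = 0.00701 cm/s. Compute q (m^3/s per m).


Convert k to m/s for unit consistency with H:
k = 0.00701 cm/s = 0.00701 / 100 m/s = 7.01e-05 m/s
Using q = k * H * Nf / Nd
Nf / Nd = 7 / 6 = 1.1667
q = 7.01e-05 * 12.9 * 1.1667
q = 0.001055 m^3/s per m


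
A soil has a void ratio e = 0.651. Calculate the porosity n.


Using the relation n = e / (1 + e)
n = 0.651 / (1 + 0.651)
n = 0.651 / 1.651
n = 0.3943


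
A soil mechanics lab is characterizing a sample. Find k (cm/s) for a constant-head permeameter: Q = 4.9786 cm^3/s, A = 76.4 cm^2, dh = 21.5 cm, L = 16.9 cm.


Compute hydraulic gradient:
i = dh / L = 21.5 / 16.9 = 1.27219
Then apply Darcy's law:
k = Q / (A * i)
k = 4.9786 / (76.4 * 1.27219)
k = 4.9786 / 97.1953
k = 0.051223 cm/s


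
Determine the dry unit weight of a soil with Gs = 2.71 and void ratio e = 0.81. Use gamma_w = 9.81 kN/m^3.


Using gamma_d = Gs * gamma_w / (1 + e)
gamma_d = 2.71 * 9.81 / (1 + 0.81)
gamma_d = 2.71 * 9.81 / 1.81
gamma_d = 14.688 kN/m^3


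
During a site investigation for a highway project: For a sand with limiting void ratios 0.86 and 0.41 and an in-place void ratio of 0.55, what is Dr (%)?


Result: 68.89 %

Derivation:
Using Dr = (e_max - e) / (e_max - e_min) * 100
e_max - e = 0.86 - 0.55 = 0.31
e_max - e_min = 0.86 - 0.41 = 0.45
Dr = 0.31 / 0.45 * 100
Dr = 68.89 %


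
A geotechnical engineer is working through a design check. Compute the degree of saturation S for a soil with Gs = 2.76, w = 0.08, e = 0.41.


Result: 0.5385

Derivation:
Using S = Gs * w / e
S = 2.76 * 0.08 / 0.41
S = 0.5385


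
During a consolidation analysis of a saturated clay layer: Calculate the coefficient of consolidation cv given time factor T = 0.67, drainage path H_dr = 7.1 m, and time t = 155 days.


Result: 0.2179 m^2/day

Derivation:
Using cv = T * H_dr^2 / t
H_dr^2 = 7.1^2 = 50.41
cv = 0.67 * 50.41 / 155
cv = 0.2179 m^2/day


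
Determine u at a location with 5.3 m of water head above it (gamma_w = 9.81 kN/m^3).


Using u = gamma_w * h_w
u = 9.81 * 5.3
u = 51.99 kPa


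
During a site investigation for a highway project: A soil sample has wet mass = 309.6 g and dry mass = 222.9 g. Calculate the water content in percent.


Result: 38.9 %

Derivation:
Using w = (m_wet - m_dry) / m_dry * 100
m_wet - m_dry = 309.6 - 222.9 = 86.7 g
w = 86.7 / 222.9 * 100
w = 38.9 %


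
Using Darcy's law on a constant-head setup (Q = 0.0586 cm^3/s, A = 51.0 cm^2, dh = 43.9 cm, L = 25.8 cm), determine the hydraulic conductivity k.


Compute hydraulic gradient:
i = dh / L = 43.9 / 25.8 = 1.70155
Then apply Darcy's law:
k = Q / (A * i)
k = 0.0586 / (51.0 * 1.70155)
k = 0.0586 / 86.7791
k = 0.000675 cm/s


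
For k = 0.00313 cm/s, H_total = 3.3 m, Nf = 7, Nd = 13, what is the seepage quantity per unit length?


Result: 5.562e-05 m^3/s per m

Derivation:
Convert k to m/s for unit consistency with H:
k = 0.00313 cm/s = 0.00313 / 100 m/s = 3.13e-05 m/s
Using q = k * H * Nf / Nd
Nf / Nd = 7 / 13 = 0.5385
q = 3.13e-05 * 3.3 * 0.5385
q = 5.562e-05 m^3/s per m


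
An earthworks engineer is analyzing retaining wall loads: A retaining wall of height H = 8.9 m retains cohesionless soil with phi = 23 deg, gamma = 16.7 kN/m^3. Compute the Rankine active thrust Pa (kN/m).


Result: 289.76 kN/m

Derivation:
Compute active earth pressure coefficient:
Ka = tan^2(45 - phi/2) = tan^2(33.5) = 0.438092
Compute active force:
Pa = 0.5 * Ka * gamma * H^2
Pa = 0.5 * 0.438092 * 16.7 * 8.9^2
Pa = 289.76 kN/m


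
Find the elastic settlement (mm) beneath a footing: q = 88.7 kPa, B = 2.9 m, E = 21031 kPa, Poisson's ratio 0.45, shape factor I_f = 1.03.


Result: 10.047 mm

Derivation:
Using Se = q * B * (1 - nu^2) * I_f / E
1 - nu^2 = 1 - 0.45^2 = 0.7975
Se = 88.7 * 2.9 * 0.7975 * 1.03 / 21031
Se = 0.010047 m
Convert to mm: Se = 0.010047 * 1000 = 10.047 mm


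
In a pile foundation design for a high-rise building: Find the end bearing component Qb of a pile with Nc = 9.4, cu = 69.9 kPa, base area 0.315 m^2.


Result: 206.97 kN

Derivation:
Using Qb = Nc * cu * Ab
Qb = 9.4 * 69.9 * 0.315
Qb = 206.97 kN


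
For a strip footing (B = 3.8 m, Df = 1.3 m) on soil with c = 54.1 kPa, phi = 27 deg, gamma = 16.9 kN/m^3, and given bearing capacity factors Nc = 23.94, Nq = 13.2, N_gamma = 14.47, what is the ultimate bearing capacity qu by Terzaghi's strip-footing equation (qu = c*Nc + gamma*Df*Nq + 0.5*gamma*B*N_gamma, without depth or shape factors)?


Compute qu = c*Nc + gamma*Df*Nq + 0.5*gamma*B*N_gamma
Term 1: 54.1 * 23.94 = 1295.154
Term 2: 16.9 * 1.3 * 13.2 = 290.004
Term 3: 0.5 * 16.9 * 3.8 * 14.47 = 464.6317
qu = 1295.154 + 290.004 + 464.6317
qu = 2049.79 kPa


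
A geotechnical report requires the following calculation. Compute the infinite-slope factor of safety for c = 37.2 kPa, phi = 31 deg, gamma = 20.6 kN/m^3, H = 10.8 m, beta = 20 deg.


Result: 2.171

Derivation:
Using Fs = c / (gamma*H*sin(beta)*cos(beta)) + tan(phi)/tan(beta)
Cohesion contribution = 37.2 / (20.6*10.8*sin(20)*cos(20))
Cohesion contribution = 0.520253
Friction contribution = tan(31)/tan(20) = 1.65085
Fs = 0.520253 + 1.65085
Fs = 2.171


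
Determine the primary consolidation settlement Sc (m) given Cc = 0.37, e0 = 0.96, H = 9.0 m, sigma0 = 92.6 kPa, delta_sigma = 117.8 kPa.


Result: 0.6056 m

Derivation:
Using Sc = Cc * H / (1 + e0) * log10((sigma0 + delta_sigma) / sigma0)
Stress ratio = (92.6 + 117.8) / 92.6 = 2.27214
log10(2.27214) = 0.356435
Cc * H / (1 + e0) = 0.37 * 9.0 / (1 + 0.96) = 1.69898
Sc = 1.69898 * 0.356435
Sc = 0.6056 m


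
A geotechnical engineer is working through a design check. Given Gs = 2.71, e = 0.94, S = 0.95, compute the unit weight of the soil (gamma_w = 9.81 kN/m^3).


Using gamma = gamma_w * (Gs + S*e) / (1 + e)
Numerator: Gs + S*e = 2.71 + 0.95*0.94 = 3.603
Denominator: 1 + e = 1 + 0.94 = 1.94
gamma = 9.81 * 3.603 / 1.94
gamma = 18.219 kN/m^3


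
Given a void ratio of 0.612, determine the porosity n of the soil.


Using the relation n = e / (1 + e)
n = 0.612 / (1 + 0.612)
n = 0.612 / 1.612
n = 0.3797


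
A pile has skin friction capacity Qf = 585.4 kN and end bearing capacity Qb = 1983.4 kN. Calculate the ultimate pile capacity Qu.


Result: 2568.8 kN

Derivation:
Using Qu = Qf + Qb
Qu = 585.4 + 1983.4
Qu = 2568.8 kN


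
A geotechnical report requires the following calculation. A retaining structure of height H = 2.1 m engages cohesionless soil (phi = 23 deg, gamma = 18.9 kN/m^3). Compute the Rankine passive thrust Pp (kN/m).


Compute passive earth pressure coefficient:
Kp = tan^2(45 + phi/2) = tan^2(56.5) = 2.282623
Compute passive force:
Pp = 0.5 * Kp * gamma * H^2
Pp = 0.5 * 2.282623 * 18.9 * 2.1^2
Pp = 95.13 kN/m


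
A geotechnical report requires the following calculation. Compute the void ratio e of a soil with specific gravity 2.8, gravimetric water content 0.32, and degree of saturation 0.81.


Using the relation e = Gs * w / S
e = 2.8 * 0.32 / 0.81
e = 1.1062


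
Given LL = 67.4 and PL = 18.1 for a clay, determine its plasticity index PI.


Using PI = LL - PL
PI = 67.4 - 18.1
PI = 49.3


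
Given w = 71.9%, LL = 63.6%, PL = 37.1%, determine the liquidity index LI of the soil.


First compute the plasticity index:
PI = LL - PL = 63.6 - 37.1 = 26.5
Then compute the liquidity index:
LI = (w - PL) / PI
LI = (71.9 - 37.1) / 26.5
LI = 1.313


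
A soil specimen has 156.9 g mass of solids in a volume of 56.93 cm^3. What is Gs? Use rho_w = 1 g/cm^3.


Using Gs = m_s / (V_s * rho_w)
Since rho_w = 1 g/cm^3:
Gs = 156.9 / 56.93
Gs = 2.756


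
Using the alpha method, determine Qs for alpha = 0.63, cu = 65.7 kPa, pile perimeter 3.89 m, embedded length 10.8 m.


Using Qs = alpha * cu * perimeter * L
Qs = 0.63 * 65.7 * 3.89 * 10.8
Qs = 1738.92 kN


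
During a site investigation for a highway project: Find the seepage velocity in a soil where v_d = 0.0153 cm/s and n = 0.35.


Using v_s = v_d / n
v_s = 0.0153 / 0.35
v_s = 0.04371 cm/s


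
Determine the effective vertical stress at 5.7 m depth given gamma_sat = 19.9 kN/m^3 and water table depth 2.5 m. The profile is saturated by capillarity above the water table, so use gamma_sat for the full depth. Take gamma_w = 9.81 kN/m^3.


Total stress = gamma_sat * depth
sigma = 19.9 * 5.7 = 113.43 kPa
Pore water pressure u = gamma_w * (depth - d_wt)
u = 9.81 * (5.7 - 2.5) = 31.392 kPa
Effective stress = sigma - u
sigma' = 113.43 - 31.392 = 82.04 kPa


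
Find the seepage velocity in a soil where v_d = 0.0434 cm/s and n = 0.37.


Using v_s = v_d / n
v_s = 0.0434 / 0.37
v_s = 0.1173 cm/s


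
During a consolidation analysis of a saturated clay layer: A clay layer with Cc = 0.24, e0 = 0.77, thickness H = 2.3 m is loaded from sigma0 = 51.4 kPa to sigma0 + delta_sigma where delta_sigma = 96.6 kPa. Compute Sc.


Using Sc = Cc * H / (1 + e0) * log10((sigma0 + delta_sigma) / sigma0)
Stress ratio = (51.4 + 96.6) / 51.4 = 2.87938
log10(2.87938) = 0.459299
Cc * H / (1 + e0) = 0.24 * 2.3 / (1 + 0.77) = 0.311864
Sc = 0.311864 * 0.459299
Sc = 0.1432 m


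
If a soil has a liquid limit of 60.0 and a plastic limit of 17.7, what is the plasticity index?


Result: 42.3

Derivation:
Using PI = LL - PL
PI = 60.0 - 17.7
PI = 42.3


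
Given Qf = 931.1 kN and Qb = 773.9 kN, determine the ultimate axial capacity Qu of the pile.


Result: 1705.0 kN

Derivation:
Using Qu = Qf + Qb
Qu = 931.1 + 773.9
Qu = 1705.0 kN


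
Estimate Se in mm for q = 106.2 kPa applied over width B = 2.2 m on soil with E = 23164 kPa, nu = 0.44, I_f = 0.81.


Using Se = q * B * (1 - nu^2) * I_f / E
1 - nu^2 = 1 - 0.44^2 = 0.8064
Se = 106.2 * 2.2 * 0.8064 * 0.81 / 23164
Se = 0.006588 m
Convert to mm: Se = 0.006588 * 1000 = 6.588 mm


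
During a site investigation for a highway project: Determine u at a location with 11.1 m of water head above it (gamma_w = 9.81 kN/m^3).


Using u = gamma_w * h_w
u = 9.81 * 11.1
u = 108.89 kPa


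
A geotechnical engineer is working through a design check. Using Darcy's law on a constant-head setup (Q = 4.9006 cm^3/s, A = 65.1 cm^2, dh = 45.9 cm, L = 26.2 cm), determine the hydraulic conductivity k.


Result: 0.042969 cm/s

Derivation:
Compute hydraulic gradient:
i = dh / L = 45.9 / 26.2 = 1.75191
Then apply Darcy's law:
k = Q / (A * i)
k = 4.9006 / (65.1 * 1.75191)
k = 4.9006 / 114.049
k = 0.042969 cm/s


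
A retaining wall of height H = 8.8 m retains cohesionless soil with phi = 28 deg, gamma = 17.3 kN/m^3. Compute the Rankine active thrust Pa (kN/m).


Compute active earth pressure coefficient:
Ka = tan^2(45 - phi/2) = tan^2(31.0) = 0.361033
Compute active force:
Pa = 0.5 * Ka * gamma * H^2
Pa = 0.5 * 0.361033 * 17.3 * 8.8^2
Pa = 241.84 kN/m


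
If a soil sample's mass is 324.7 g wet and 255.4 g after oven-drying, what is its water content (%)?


Result: 27.13 %

Derivation:
Using w = (m_wet - m_dry) / m_dry * 100
m_wet - m_dry = 324.7 - 255.4 = 69.3 g
w = 69.3 / 255.4 * 100
w = 27.13 %


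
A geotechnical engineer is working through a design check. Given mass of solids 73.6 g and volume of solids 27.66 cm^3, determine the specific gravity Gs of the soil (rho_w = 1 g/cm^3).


Using Gs = m_s / (V_s * rho_w)
Since rho_w = 1 g/cm^3:
Gs = 73.6 / 27.66
Gs = 2.661


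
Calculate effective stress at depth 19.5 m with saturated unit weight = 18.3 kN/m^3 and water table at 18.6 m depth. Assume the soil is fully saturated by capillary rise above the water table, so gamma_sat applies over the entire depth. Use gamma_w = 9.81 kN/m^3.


Result: 348.02 kPa

Derivation:
Total stress = gamma_sat * depth
sigma = 18.3 * 19.5 = 356.85 kPa
Pore water pressure u = gamma_w * (depth - d_wt)
u = 9.81 * (19.5 - 18.6) = 8.829 kPa
Effective stress = sigma - u
sigma' = 356.85 - 8.829 = 348.02 kPa


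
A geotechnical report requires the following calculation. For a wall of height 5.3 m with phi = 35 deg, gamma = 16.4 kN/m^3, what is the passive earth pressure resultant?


Compute passive earth pressure coefficient:
Kp = tan^2(45 + phi/2) = tan^2(62.5) = 3.690172
Compute passive force:
Pp = 0.5 * Kp * gamma * H^2
Pp = 0.5 * 3.690172 * 16.4 * 5.3^2
Pp = 849.99 kN/m


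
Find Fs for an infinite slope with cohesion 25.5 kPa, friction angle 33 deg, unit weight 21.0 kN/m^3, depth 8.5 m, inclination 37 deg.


Using Fs = c / (gamma*H*sin(beta)*cos(beta)) + tan(phi)/tan(beta)
Cohesion contribution = 25.5 / (21.0*8.5*sin(37)*cos(37))
Cohesion contribution = 0.297228
Friction contribution = tan(33)/tan(37) = 0.861793
Fs = 0.297228 + 0.861793
Fs = 1.159


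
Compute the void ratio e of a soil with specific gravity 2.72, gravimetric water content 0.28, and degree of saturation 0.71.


Using the relation e = Gs * w / S
e = 2.72 * 0.28 / 0.71
e = 1.0727


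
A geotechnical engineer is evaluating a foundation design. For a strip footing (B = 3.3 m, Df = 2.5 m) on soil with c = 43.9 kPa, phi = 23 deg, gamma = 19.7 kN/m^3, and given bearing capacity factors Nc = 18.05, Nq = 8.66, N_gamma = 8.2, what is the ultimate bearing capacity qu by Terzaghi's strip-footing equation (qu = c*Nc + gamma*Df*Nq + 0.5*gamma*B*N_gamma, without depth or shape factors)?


Result: 1485.44 kPa

Derivation:
Compute qu = c*Nc + gamma*Df*Nq + 0.5*gamma*B*N_gamma
Term 1: 43.9 * 18.05 = 792.395
Term 2: 19.7 * 2.5 * 8.66 = 426.505
Term 3: 0.5 * 19.7 * 3.3 * 8.2 = 266.541
qu = 792.395 + 426.505 + 266.541
qu = 1485.44 kPa


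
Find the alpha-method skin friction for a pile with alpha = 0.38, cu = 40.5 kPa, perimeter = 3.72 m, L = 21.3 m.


Result: 1219.44 kN

Derivation:
Using Qs = alpha * cu * perimeter * L
Qs = 0.38 * 40.5 * 3.72 * 21.3
Qs = 1219.44 kN


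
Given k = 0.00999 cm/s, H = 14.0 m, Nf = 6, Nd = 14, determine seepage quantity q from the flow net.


Result: 0.0005994 m^3/s per m

Derivation:
Convert k to m/s for unit consistency with H:
k = 0.00999 cm/s = 0.00999 / 100 m/s = 9.99e-05 m/s
Using q = k * H * Nf / Nd
Nf / Nd = 6 / 14 = 0.4286
q = 9.99e-05 * 14.0 * 0.4286
q = 0.0005994 m^3/s per m


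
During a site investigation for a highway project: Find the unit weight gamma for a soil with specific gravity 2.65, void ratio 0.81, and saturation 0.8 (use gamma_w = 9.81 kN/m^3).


Using gamma = gamma_w * (Gs + S*e) / (1 + e)
Numerator: Gs + S*e = 2.65 + 0.8*0.81 = 3.298
Denominator: 1 + e = 1 + 0.81 = 1.81
gamma = 9.81 * 3.298 / 1.81
gamma = 17.875 kN/m^3


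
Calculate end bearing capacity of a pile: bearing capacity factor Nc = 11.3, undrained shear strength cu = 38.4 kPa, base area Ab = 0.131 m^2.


Result: 56.84 kN

Derivation:
Using Qb = Nc * cu * Ab
Qb = 11.3 * 38.4 * 0.131
Qb = 56.84 kN


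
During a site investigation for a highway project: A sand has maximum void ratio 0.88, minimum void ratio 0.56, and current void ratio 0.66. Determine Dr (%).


Result: 68.75 %

Derivation:
Using Dr = (e_max - e) / (e_max - e_min) * 100
e_max - e = 0.88 - 0.66 = 0.22
e_max - e_min = 0.88 - 0.56 = 0.32
Dr = 0.22 / 0.32 * 100
Dr = 68.75 %


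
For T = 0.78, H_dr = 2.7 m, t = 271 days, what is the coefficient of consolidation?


Using cv = T * H_dr^2 / t
H_dr^2 = 2.7^2 = 7.29
cv = 0.78 * 7.29 / 271
cv = 0.02098 m^2/day


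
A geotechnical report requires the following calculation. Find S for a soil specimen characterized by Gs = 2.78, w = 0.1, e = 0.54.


Using S = Gs * w / e
S = 2.78 * 0.1 / 0.54
S = 0.5148


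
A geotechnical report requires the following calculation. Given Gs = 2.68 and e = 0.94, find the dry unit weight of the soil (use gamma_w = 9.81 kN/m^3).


Using gamma_d = Gs * gamma_w / (1 + e)
gamma_d = 2.68 * 9.81 / (1 + 0.94)
gamma_d = 2.68 * 9.81 / 1.94
gamma_d = 13.552 kN/m^3


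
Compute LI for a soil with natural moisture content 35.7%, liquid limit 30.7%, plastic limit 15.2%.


Result: 1.323

Derivation:
First compute the plasticity index:
PI = LL - PL = 30.7 - 15.2 = 15.5
Then compute the liquidity index:
LI = (w - PL) / PI
LI = (35.7 - 15.2) / 15.5
LI = 1.323


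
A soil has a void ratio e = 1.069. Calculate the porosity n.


Using the relation n = e / (1 + e)
n = 1.069 / (1 + 1.069)
n = 1.069 / 2.069
n = 0.5167


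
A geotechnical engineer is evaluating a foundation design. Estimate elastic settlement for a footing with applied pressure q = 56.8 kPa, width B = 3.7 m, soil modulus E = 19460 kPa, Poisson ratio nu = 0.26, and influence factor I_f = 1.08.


Using Se = q * B * (1 - nu^2) * I_f / E
1 - nu^2 = 1 - 0.26^2 = 0.9324
Se = 56.8 * 3.7 * 0.9324 * 1.08 / 19460
Se = 0.010875 m
Convert to mm: Se = 0.010875 * 1000 = 10.875 mm


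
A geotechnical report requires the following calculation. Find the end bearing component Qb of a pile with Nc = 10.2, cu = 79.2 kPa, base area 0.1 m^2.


Using Qb = Nc * cu * Ab
Qb = 10.2 * 79.2 * 0.1
Qb = 80.78 kN


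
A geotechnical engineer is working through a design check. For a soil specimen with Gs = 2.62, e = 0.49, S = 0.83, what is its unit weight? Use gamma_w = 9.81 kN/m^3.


Using gamma = gamma_w * (Gs + S*e) / (1 + e)
Numerator: Gs + S*e = 2.62 + 0.83*0.49 = 3.0267
Denominator: 1 + e = 1 + 0.49 = 1.49
gamma = 9.81 * 3.0267 / 1.49
gamma = 19.927 kN/m^3


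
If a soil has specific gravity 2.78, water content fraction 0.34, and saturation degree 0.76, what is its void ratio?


Using the relation e = Gs * w / S
e = 2.78 * 0.34 / 0.76
e = 1.2437


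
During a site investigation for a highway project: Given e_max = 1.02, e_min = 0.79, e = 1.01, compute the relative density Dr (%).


Using Dr = (e_max - e) / (e_max - e_min) * 100
e_max - e = 1.02 - 1.01 = 0.01
e_max - e_min = 1.02 - 0.79 = 0.23
Dr = 0.01 / 0.23 * 100
Dr = 4.35 %


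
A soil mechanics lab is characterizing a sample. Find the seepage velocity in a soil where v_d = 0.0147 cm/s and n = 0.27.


Result: 0.05444 cm/s

Derivation:
Using v_s = v_d / n
v_s = 0.0147 / 0.27
v_s = 0.05444 cm/s


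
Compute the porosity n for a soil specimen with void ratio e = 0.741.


Using the relation n = e / (1 + e)
n = 0.741 / (1 + 0.741)
n = 0.741 / 1.741
n = 0.4256


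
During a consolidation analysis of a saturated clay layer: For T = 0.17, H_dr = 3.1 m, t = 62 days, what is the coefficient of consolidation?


Using cv = T * H_dr^2 / t
H_dr^2 = 3.1^2 = 9.61
cv = 0.17 * 9.61 / 62
cv = 0.02635 m^2/day


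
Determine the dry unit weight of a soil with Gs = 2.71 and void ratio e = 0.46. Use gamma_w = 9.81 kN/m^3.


Result: 18.209 kN/m^3

Derivation:
Using gamma_d = Gs * gamma_w / (1 + e)
gamma_d = 2.71 * 9.81 / (1 + 0.46)
gamma_d = 2.71 * 9.81 / 1.46
gamma_d = 18.209 kN/m^3


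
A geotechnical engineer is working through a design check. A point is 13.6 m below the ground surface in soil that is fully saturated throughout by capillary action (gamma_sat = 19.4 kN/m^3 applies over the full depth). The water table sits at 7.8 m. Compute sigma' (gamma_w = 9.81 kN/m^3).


Total stress = gamma_sat * depth
sigma = 19.4 * 13.6 = 263.84 kPa
Pore water pressure u = gamma_w * (depth - d_wt)
u = 9.81 * (13.6 - 7.8) = 56.898 kPa
Effective stress = sigma - u
sigma' = 263.84 - 56.898 = 206.94 kPa


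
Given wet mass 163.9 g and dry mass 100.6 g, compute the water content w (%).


Using w = (m_wet - m_dry) / m_dry * 100
m_wet - m_dry = 163.9 - 100.6 = 63.3 g
w = 63.3 / 100.6 * 100
w = 62.92 %


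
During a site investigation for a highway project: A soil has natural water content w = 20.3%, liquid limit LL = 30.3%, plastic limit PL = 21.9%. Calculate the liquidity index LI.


Result: -0.19

Derivation:
First compute the plasticity index:
PI = LL - PL = 30.3 - 21.9 = 8.4
Then compute the liquidity index:
LI = (w - PL) / PI
LI = (20.3 - 21.9) / 8.4
LI = -0.19


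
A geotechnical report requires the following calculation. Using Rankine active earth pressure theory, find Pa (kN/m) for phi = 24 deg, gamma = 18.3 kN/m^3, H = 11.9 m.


Result: 546.45 kN/m

Derivation:
Compute active earth pressure coefficient:
Ka = tan^2(45 - phi/2) = tan^2(33.0) = 0.42173
Compute active force:
Pa = 0.5 * Ka * gamma * H^2
Pa = 0.5 * 0.42173 * 18.3 * 11.9^2
Pa = 546.45 kN/m


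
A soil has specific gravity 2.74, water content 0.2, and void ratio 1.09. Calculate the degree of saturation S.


Using S = Gs * w / e
S = 2.74 * 0.2 / 1.09
S = 0.5028


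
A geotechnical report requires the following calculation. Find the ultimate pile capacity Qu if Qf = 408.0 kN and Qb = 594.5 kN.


Using Qu = Qf + Qb
Qu = 408.0 + 594.5
Qu = 1002.5 kN


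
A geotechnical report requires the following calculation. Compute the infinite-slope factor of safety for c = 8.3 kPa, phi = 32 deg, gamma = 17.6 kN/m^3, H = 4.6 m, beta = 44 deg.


Using Fs = c / (gamma*H*sin(beta)*cos(beta)) + tan(phi)/tan(beta)
Cohesion contribution = 8.3 / (17.6*4.6*sin(44)*cos(44))
Cohesion contribution = 0.205165
Friction contribution = tan(32)/tan(44) = 0.647071
Fs = 0.205165 + 0.647071
Fs = 0.852


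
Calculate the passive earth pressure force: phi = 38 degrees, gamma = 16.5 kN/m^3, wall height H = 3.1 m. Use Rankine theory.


Compute passive earth pressure coefficient:
Kp = tan^2(45 + phi/2) = tan^2(64.0) = 4.203746
Compute passive force:
Pp = 0.5 * Kp * gamma * H^2
Pp = 0.5 * 4.203746 * 16.5 * 3.1^2
Pp = 333.28 kN/m


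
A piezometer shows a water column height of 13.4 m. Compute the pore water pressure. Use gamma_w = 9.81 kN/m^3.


Using u = gamma_w * h_w
u = 9.81 * 13.4
u = 131.45 kPa


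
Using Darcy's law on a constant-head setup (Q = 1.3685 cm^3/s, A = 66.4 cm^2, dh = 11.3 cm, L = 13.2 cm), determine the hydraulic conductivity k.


Result: 0.024075 cm/s

Derivation:
Compute hydraulic gradient:
i = dh / L = 11.3 / 13.2 = 0.856061
Then apply Darcy's law:
k = Q / (A * i)
k = 1.3685 / (66.4 * 0.856061)
k = 1.3685 / 56.8424
k = 0.024075 cm/s


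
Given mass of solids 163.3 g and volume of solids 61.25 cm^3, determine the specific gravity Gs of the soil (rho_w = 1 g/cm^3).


Using Gs = m_s / (V_s * rho_w)
Since rho_w = 1 g/cm^3:
Gs = 163.3 / 61.25
Gs = 2.666


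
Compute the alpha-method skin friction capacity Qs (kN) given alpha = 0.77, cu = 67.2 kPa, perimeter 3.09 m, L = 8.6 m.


Using Qs = alpha * cu * perimeter * L
Qs = 0.77 * 67.2 * 3.09 * 8.6
Qs = 1375.05 kN


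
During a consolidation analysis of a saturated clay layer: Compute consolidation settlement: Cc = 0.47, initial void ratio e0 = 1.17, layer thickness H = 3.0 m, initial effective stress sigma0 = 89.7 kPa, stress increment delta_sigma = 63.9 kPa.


Using Sc = Cc * H / (1 + e0) * log10((sigma0 + delta_sigma) / sigma0)
Stress ratio = (89.7 + 63.9) / 89.7 = 1.71237
log10(1.71237) = 0.233599
Cc * H / (1 + e0) = 0.47 * 3.0 / (1 + 1.17) = 0.64977
Sc = 0.64977 * 0.233599
Sc = 0.1518 m


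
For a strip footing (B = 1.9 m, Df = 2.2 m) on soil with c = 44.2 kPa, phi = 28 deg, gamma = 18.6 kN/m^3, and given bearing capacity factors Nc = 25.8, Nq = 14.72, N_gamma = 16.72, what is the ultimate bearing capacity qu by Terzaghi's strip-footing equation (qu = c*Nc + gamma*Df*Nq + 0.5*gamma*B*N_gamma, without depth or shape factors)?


Result: 2038.14 kPa

Derivation:
Compute qu = c*Nc + gamma*Df*Nq + 0.5*gamma*B*N_gamma
Term 1: 44.2 * 25.8 = 1140.36
Term 2: 18.6 * 2.2 * 14.72 = 602.3424
Term 3: 0.5 * 18.6 * 1.9 * 16.72 = 295.4424
qu = 1140.36 + 602.3424 + 295.4424
qu = 2038.14 kPa


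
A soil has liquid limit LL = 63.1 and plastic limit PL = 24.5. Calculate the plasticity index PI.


Using PI = LL - PL
PI = 63.1 - 24.5
PI = 38.6


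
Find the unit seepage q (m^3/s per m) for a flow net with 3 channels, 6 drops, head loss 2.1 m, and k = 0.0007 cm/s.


Convert k to m/s for unit consistency with H:
k = 0.0007 cm/s = 0.0007 / 100 m/s = 7e-06 m/s
Using q = k * H * Nf / Nd
Nf / Nd = 3 / 6 = 0.5
q = 7e-06 * 2.1 * 0.5
q = 7.35e-06 m^3/s per m


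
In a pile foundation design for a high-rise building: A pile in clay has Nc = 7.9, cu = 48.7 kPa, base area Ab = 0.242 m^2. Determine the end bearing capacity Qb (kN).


Using Qb = Nc * cu * Ab
Qb = 7.9 * 48.7 * 0.242
Qb = 93.1 kN


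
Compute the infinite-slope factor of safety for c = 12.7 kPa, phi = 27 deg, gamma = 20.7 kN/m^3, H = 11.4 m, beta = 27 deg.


Using Fs = c / (gamma*H*sin(beta)*cos(beta)) + tan(phi)/tan(beta)
Cohesion contribution = 12.7 / (20.7*11.4*sin(27)*cos(27))
Cohesion contribution = 0.133046
Friction contribution = tan(27)/tan(27) = 1
Fs = 0.133046 + 1
Fs = 1.133


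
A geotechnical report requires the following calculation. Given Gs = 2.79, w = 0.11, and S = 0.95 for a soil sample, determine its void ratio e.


Result: 0.3231

Derivation:
Using the relation e = Gs * w / S
e = 2.79 * 0.11 / 0.95
e = 0.3231


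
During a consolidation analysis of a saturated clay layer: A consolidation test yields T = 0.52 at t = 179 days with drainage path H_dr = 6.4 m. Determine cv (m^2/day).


Using cv = T * H_dr^2 / t
H_dr^2 = 6.4^2 = 40.96
cv = 0.52 * 40.96 / 179
cv = 0.11899 m^2/day


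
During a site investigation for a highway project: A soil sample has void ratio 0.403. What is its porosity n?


Using the relation n = e / (1 + e)
n = 0.403 / (1 + 0.403)
n = 0.403 / 1.403
n = 0.2872


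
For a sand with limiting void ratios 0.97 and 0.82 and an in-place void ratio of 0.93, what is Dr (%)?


Result: 26.67 %

Derivation:
Using Dr = (e_max - e) / (e_max - e_min) * 100
e_max - e = 0.97 - 0.93 = 0.04
e_max - e_min = 0.97 - 0.82 = 0.15
Dr = 0.04 / 0.15 * 100
Dr = 26.67 %


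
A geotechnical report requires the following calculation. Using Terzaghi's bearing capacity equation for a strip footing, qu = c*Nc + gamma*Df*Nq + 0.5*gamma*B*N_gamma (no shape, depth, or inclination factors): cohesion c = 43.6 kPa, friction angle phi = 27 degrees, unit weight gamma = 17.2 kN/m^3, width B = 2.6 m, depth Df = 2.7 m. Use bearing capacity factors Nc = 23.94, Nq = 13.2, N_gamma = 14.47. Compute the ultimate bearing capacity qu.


Compute qu = c*Nc + gamma*Df*Nq + 0.5*gamma*B*N_gamma
Term 1: 43.6 * 23.94 = 1043.784
Term 2: 17.2 * 2.7 * 13.2 = 613.008
Term 3: 0.5 * 17.2 * 2.6 * 14.47 = 323.5492
qu = 1043.784 + 613.008 + 323.5492
qu = 1980.34 kPa


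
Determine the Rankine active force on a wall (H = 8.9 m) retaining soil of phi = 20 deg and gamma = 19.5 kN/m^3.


Compute active earth pressure coefficient:
Ka = tan^2(45 - phi/2) = tan^2(35.0) = 0.490291
Compute active force:
Pa = 0.5 * Ka * gamma * H^2
Pa = 0.5 * 0.490291 * 19.5 * 8.9^2
Pa = 378.65 kN/m


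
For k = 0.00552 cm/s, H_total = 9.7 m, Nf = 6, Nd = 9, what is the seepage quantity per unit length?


Convert k to m/s for unit consistency with H:
k = 0.00552 cm/s = 0.00552 / 100 m/s = 5.52e-05 m/s
Using q = k * H * Nf / Nd
Nf / Nd = 6 / 9 = 0.6667
q = 5.52e-05 * 9.7 * 0.6667
q = 0.000357 m^3/s per m


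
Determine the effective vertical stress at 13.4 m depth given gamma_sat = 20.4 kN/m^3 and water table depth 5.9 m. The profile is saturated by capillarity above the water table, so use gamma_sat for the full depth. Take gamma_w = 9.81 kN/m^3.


Total stress = gamma_sat * depth
sigma = 20.4 * 13.4 = 273.36 kPa
Pore water pressure u = gamma_w * (depth - d_wt)
u = 9.81 * (13.4 - 5.9) = 73.575 kPa
Effective stress = sigma - u
sigma' = 273.36 - 73.575 = 199.79 kPa


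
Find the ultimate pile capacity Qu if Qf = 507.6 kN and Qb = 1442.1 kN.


Result: 1949.7 kN

Derivation:
Using Qu = Qf + Qb
Qu = 507.6 + 1442.1
Qu = 1949.7 kN


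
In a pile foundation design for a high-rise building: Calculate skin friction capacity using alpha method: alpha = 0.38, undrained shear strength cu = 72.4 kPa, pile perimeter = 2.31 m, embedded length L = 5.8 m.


Using Qs = alpha * cu * perimeter * L
Qs = 0.38 * 72.4 * 2.31 * 5.8
Qs = 368.61 kN


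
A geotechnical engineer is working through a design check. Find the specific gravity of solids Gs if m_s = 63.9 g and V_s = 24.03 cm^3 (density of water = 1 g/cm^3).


Using Gs = m_s / (V_s * rho_w)
Since rho_w = 1 g/cm^3:
Gs = 63.9 / 24.03
Gs = 2.659


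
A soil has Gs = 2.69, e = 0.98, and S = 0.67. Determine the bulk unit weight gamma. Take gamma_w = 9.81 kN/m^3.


Using gamma = gamma_w * (Gs + S*e) / (1 + e)
Numerator: Gs + S*e = 2.69 + 0.67*0.98 = 3.3466
Denominator: 1 + e = 1 + 0.98 = 1.98
gamma = 9.81 * 3.3466 / 1.98
gamma = 16.581 kN/m^3


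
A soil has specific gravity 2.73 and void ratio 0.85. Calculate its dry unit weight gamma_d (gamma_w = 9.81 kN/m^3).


Using gamma_d = Gs * gamma_w / (1 + e)
gamma_d = 2.73 * 9.81 / (1 + 0.85)
gamma_d = 2.73 * 9.81 / 1.85
gamma_d = 14.476 kN/m^3


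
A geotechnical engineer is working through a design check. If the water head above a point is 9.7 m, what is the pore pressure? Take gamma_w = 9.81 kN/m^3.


Result: 95.16 kPa

Derivation:
Using u = gamma_w * h_w
u = 9.81 * 9.7
u = 95.16 kPa


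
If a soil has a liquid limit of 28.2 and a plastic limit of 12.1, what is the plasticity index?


Using PI = LL - PL
PI = 28.2 - 12.1
PI = 16.1


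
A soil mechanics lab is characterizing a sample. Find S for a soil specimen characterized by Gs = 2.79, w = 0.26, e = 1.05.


Result: 0.6909

Derivation:
Using S = Gs * w / e
S = 2.79 * 0.26 / 1.05
S = 0.6909


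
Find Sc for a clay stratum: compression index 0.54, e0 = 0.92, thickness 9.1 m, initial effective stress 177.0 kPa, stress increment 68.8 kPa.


Result: 0.365 m

Derivation:
Using Sc = Cc * H / (1 + e0) * log10((sigma0 + delta_sigma) / sigma0)
Stress ratio = (177.0 + 68.8) / 177.0 = 1.3887
log10(1.3887) = 0.142609
Cc * H / (1 + e0) = 0.54 * 9.1 / (1 + 0.92) = 2.55937
Sc = 2.55937 * 0.142609
Sc = 0.365 m


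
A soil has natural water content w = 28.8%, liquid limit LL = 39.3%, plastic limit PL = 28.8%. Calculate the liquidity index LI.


Result: 0.0

Derivation:
First compute the plasticity index:
PI = LL - PL = 39.3 - 28.8 = 10.5
Then compute the liquidity index:
LI = (w - PL) / PI
LI = (28.8 - 28.8) / 10.5
LI = 0.0


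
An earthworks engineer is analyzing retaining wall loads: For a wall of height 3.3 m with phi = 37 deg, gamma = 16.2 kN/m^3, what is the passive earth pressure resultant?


Compute passive earth pressure coefficient:
Kp = tan^2(45 + phi/2) = tan^2(63.5) = 4.022791
Compute passive force:
Pp = 0.5 * Kp * gamma * H^2
Pp = 0.5 * 4.022791 * 16.2 * 3.3^2
Pp = 354.85 kN/m


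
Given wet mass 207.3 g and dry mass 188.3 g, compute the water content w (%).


Result: 10.09 %

Derivation:
Using w = (m_wet - m_dry) / m_dry * 100
m_wet - m_dry = 207.3 - 188.3 = 19.0 g
w = 19.0 / 188.3 * 100
w = 10.09 %


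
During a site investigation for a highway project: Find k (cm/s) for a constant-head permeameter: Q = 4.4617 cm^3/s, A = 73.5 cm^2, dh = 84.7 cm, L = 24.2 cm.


Compute hydraulic gradient:
i = dh / L = 84.7 / 24.2 = 3.5
Then apply Darcy's law:
k = Q / (A * i)
k = 4.4617 / (73.5 * 3.5)
k = 4.4617 / 257.25
k = 0.017344 cm/s


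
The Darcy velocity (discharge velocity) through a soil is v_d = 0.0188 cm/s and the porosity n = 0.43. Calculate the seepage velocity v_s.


Using v_s = v_d / n
v_s = 0.0188 / 0.43
v_s = 0.04372 cm/s


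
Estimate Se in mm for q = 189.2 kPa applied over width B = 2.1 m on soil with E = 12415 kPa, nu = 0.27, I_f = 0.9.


Using Se = q * B * (1 - nu^2) * I_f / E
1 - nu^2 = 1 - 0.27^2 = 0.9271
Se = 189.2 * 2.1 * 0.9271 * 0.9 / 12415
Se = 0.026703 m
Convert to mm: Se = 0.026703 * 1000 = 26.703 mm


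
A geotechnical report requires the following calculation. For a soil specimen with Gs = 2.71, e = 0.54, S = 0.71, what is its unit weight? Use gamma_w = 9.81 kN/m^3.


Using gamma = gamma_w * (Gs + S*e) / (1 + e)
Numerator: Gs + S*e = 2.71 + 0.71*0.54 = 3.0934
Denominator: 1 + e = 1 + 0.54 = 1.54
gamma = 9.81 * 3.0934 / 1.54
gamma = 19.705 kN/m^3


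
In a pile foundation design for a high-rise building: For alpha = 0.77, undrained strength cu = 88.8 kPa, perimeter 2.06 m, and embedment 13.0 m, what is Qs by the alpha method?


Using Qs = alpha * cu * perimeter * L
Qs = 0.77 * 88.8 * 2.06 * 13.0
Qs = 1831.11 kN


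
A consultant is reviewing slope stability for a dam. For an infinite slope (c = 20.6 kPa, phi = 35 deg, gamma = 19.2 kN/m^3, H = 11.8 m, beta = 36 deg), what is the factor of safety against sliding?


Result: 1.155

Derivation:
Using Fs = c / (gamma*H*sin(beta)*cos(beta)) + tan(phi)/tan(beta)
Cohesion contribution = 20.6 / (19.2*11.8*sin(36)*cos(36))
Cohesion contribution = 0.191209
Friction contribution = tan(35)/tan(36) = 0.963753
Fs = 0.191209 + 0.963753
Fs = 1.155


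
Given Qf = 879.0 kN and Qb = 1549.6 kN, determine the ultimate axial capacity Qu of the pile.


Result: 2428.6 kN

Derivation:
Using Qu = Qf + Qb
Qu = 879.0 + 1549.6
Qu = 2428.6 kN


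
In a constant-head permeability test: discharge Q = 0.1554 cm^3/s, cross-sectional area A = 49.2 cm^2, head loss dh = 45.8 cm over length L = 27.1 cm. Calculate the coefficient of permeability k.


Compute hydraulic gradient:
i = dh / L = 45.8 / 27.1 = 1.69004
Then apply Darcy's law:
k = Q / (A * i)
k = 0.1554 / (49.2 * 1.69004)
k = 0.1554 / 83.1498
k = 0.001869 cm/s


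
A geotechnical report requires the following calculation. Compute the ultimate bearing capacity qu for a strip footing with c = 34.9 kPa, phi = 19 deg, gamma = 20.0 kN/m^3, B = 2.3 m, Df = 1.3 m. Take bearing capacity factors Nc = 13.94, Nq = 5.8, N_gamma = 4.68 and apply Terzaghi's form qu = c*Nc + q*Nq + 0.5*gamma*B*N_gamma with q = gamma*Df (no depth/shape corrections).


Result: 744.95 kPa

Derivation:
Compute qu = c*Nc + gamma*Df*Nq + 0.5*gamma*B*N_gamma
Term 1: 34.9 * 13.94 = 486.506
Term 2: 20.0 * 1.3 * 5.8 = 150.8
Term 3: 0.5 * 20.0 * 2.3 * 4.68 = 107.64
qu = 486.506 + 150.8 + 107.64
qu = 744.95 kPa


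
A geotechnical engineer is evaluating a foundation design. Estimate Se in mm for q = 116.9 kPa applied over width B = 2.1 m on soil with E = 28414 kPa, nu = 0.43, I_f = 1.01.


Using Se = q * B * (1 - nu^2) * I_f / E
1 - nu^2 = 1 - 0.43^2 = 0.8151
Se = 116.9 * 2.1 * 0.8151 * 1.01 / 28414
Se = 0.007113 m
Convert to mm: Se = 0.007113 * 1000 = 7.113 mm


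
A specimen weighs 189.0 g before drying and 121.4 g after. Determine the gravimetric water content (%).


Using w = (m_wet - m_dry) / m_dry * 100
m_wet - m_dry = 189.0 - 121.4 = 67.6 g
w = 67.6 / 121.4 * 100
w = 55.68 %


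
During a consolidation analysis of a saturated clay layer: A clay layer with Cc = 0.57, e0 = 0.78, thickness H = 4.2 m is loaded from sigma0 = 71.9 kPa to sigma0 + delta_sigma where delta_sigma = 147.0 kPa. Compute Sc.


Using Sc = Cc * H / (1 + e0) * log10((sigma0 + delta_sigma) / sigma0)
Stress ratio = (71.9 + 147.0) / 71.9 = 3.04451
log10(3.04451) = 0.483517
Cc * H / (1 + e0) = 0.57 * 4.2 / (1 + 0.78) = 1.34494
Sc = 1.34494 * 0.483517
Sc = 0.6503 m


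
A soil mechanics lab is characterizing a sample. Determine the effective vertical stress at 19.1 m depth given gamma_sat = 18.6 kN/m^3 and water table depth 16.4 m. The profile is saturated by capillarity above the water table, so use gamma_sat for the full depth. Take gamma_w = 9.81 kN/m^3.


Result: 328.77 kPa

Derivation:
Total stress = gamma_sat * depth
sigma = 18.6 * 19.1 = 355.26 kPa
Pore water pressure u = gamma_w * (depth - d_wt)
u = 9.81 * (19.1 - 16.4) = 26.487 kPa
Effective stress = sigma - u
sigma' = 355.26 - 26.487 = 328.77 kPa
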